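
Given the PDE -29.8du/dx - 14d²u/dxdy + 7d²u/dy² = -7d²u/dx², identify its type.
Rewriting in standard form: 7d²u/dx² - 14d²u/dxdy + 7d²u/dy² - 29.8du/dx = 0. The second-order coefficients are A = 7, B = -14, C = 7. Since B² - 4AC = 0 = 0, this is a parabolic PDE.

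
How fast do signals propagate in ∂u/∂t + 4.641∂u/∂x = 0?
Speed = 4.641. Information travels along x - 4.641t = const (rightward).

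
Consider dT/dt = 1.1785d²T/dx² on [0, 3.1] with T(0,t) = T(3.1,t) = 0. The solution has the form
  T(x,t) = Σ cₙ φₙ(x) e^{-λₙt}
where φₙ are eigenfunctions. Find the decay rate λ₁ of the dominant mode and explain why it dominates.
Eigenvalues: λₙ = 1.1785n²π²/3.1².
First three modes:
  n=1: λ₁ = 1.1785π²/3.1² ≈ 1.21
  n=2: λ₂ = 4.714π²/3.1² ≈ 4.841 (4× faster decay)
  n=3: λ₃ = 10.6065π²/3.1² ≈ 10.893 (9× faster decay)
As t → ∞, higher modes decay exponentially faster. The n=1 mode dominates: T ~ c₁ sin(πx/3.1) e^{-λ₁t}.
Decay rate: λ₁ = 1.1785π²/3.1² ≈ 1.21.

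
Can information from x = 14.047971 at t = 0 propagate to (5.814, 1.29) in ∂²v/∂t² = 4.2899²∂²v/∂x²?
No. The domain of dependence is [0.280029, 11.347971], and 14.047971 is outside this interval.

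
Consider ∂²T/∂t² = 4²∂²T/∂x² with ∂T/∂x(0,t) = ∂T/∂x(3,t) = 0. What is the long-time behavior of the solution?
As t → ∞, T oscillates about a mean that drifts linearly in t (generically unbounded; no decay). There is no damping, so the nonconstant modes persist as standing waves (energy conserved, no decay). But with Neumann conditions at both ends the constant mode has eigenvalue 0: the spatial mean M(t) of T satisfies M'' = 0, so M(t) = M(0) + M'(0)·t. Unless the initial velocity has zero mean (∫T_t(x,0)dx = 0), the solution grows linearly in t (unbounded, though not exponentially); if it does have zero mean, the solution stays bounded and simply oscillates.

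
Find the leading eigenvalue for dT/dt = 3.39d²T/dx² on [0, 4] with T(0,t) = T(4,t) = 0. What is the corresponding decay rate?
Eigenvalues: λₙ = 3.39n²π²/4².
First three modes:
  n=1: λ₁ = 3.39π²/4² ≈ 2.091
  n=2: λ₂ = 13.56π²/4² ≈ 8.364 (4× faster decay)
  n=3: λ₃ = 30.51π²/4² ≈ 18.82 (9× faster decay)
As t → ∞, higher modes decay exponentially faster. The n=1 mode dominates: T ~ c₁ sin(πx/4) e^{-λ₁t}.
Decay rate: λ₁ = 3.39π²/4² ≈ 2.091.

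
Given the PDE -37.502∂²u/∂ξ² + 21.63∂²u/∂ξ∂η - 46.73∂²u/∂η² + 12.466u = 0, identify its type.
The second-order coefficients are A = -37.502, B = 21.63, C = -46.73. Since B² - 4AC = -6542.01694 < 0, this is an elliptic PDE.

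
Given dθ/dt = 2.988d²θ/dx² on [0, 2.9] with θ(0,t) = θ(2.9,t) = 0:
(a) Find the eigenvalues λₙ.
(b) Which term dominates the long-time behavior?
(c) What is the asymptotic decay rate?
Eigenvalues: λₙ = 2.988n²π²/2.9².
First three modes:
  n=1: λ₁ = 2.988π²/2.9² ≈ 3.507
  n=2: λ₂ = 11.952π²/2.9² ≈ 14.026 (4× faster decay)
  n=3: λ₃ = 26.892π²/2.9² ≈ 31.559 (9× faster decay)
As t → ∞, higher modes decay exponentially faster. The n=1 mode dominates: θ ~ c₁ sin(πx/2.9) e^{-λ₁t}.
Decay rate: λ₁ = 2.988π²/2.9² ≈ 3.507.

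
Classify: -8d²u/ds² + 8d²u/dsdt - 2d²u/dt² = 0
Parabolic (discriminant = 0).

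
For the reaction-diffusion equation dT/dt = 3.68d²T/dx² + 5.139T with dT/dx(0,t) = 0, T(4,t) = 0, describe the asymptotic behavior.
T grows unboundedly. Reaction dominates diffusion (r=5.139 > κπ²/(4L²)≈0.57); solution grows exponentially.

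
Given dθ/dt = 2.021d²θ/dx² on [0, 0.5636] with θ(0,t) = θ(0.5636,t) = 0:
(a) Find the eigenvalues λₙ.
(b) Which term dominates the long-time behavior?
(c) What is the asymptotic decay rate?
Eigenvalues: λₙ = 2.021n²π²/0.5636².
First three modes:
  n=1: λ₁ = 2.021π²/0.5636² ≈ 62.795
  n=2: λ₂ = 8.084π²/0.5636² ≈ 251.179 (4× faster decay)
  n=3: λ₃ = 18.189π²/0.5636² ≈ 565.154 (9× faster decay)
As t → ∞, higher modes decay exponentially faster. The n=1 mode dominates: θ ~ c₁ sin(πx/0.5636) e^{-λ₁t}.
Decay rate: λ₁ = 2.021π²/0.5636² ≈ 62.795.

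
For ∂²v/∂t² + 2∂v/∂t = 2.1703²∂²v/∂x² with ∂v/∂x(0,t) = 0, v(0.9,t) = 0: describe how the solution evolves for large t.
v → 0. Damping (γ=2) dissipates energy; oscillations decay exponentially.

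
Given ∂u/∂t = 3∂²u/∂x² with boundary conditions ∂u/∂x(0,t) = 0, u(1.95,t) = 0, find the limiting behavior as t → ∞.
u → 0. Heat escapes through the Dirichlet boundary.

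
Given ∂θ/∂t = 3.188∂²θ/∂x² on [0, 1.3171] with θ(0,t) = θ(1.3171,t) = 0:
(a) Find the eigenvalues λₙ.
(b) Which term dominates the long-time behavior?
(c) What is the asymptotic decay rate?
Eigenvalues: λₙ = 3.188n²π²/1.3171².
First three modes:
  n=1: λ₁ = 3.188π²/1.3171² ≈ 18.138
  n=2: λ₂ = 12.752π²/1.3171² ≈ 72.551 (4× faster decay)
  n=3: λ₃ = 28.692π²/1.3171² ≈ 163.239 (9× faster decay)
As t → ∞, higher modes decay exponentially faster. The n=1 mode dominates: θ ~ c₁ sin(πx/1.3171) e^{-λ₁t}.
Decay rate: λ₁ = 3.188π²/1.3171² ≈ 18.138.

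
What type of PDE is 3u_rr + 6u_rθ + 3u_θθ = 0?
With A = 3, B = 6, C = 3, the discriminant is 0. This is a parabolic PDE.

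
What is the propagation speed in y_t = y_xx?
Infinite. The heat equation is parabolic, not hyperbolic, so disturbances propagate instantly.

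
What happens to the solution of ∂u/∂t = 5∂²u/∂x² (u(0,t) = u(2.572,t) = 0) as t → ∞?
u → 0. Heat diffuses out through both boundaries.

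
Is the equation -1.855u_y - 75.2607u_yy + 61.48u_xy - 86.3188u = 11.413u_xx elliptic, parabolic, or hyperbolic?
Rewriting in standard form: -11.413u_xx + 61.48u_xy - 75.2607u_yy - 1.855u_y - 86.3188u = 0. Computing B² - 4AC with A = -11.413, B = 61.48, C = -75.2607: discriminant = 343.9889236 (positive). Answer: hyperbolic.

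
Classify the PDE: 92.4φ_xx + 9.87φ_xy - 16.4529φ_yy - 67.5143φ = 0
A = 92.4, B = 9.87, C = -16.4529. Discriminant B² - 4AC = 6178.40874. Since 6178.40874 > 0, hyperbolic.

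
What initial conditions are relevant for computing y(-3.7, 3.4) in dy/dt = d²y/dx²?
The entire real line. The heat equation has infinite propagation speed: any initial disturbance instantly affects all points (though exponentially small far away).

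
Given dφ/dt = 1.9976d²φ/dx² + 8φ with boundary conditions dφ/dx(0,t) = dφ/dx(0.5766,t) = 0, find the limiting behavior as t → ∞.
φ grows unboundedly. With Neumann BCs the constant mode has diffusion eigenvalue 0, so any r > 0 makes it grow like e^(8t); solution grows exponentially.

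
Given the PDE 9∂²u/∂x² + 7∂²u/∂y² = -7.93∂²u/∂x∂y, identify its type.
Rewriting in standard form: 9∂²u/∂x² + 7.93∂²u/∂x∂y + 7∂²u/∂y² = 0. The second-order coefficients are A = 9, B = 7.93, C = 7. Since B² - 4AC = -189.1151 < 0, this is an elliptic PDE.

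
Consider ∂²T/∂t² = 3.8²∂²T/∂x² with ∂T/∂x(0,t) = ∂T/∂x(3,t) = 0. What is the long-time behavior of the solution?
As t → ∞, T oscillates about a mean that drifts linearly in t (generically unbounded; no decay). There is no damping, so the nonconstant modes persist as standing waves (energy conserved, no decay). But with Neumann conditions at both ends the constant mode has eigenvalue 0: the spatial mean M(t) of T satisfies M'' = 0, so M(t) = M(0) + M'(0)·t. Unless the initial velocity has zero mean (∫T_t(x,0)dx = 0), the solution grows linearly in t (unbounded, though not exponentially); if it does have zero mean, the solution stays bounded and simply oscillates.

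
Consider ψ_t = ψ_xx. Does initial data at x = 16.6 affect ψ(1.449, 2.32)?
Yes, for any finite x. The heat equation has infinite propagation speed, so all initial data affects all points at any t > 0.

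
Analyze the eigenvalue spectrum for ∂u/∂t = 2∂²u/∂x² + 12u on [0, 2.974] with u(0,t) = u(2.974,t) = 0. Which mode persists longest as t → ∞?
Eigenvalues: λₙ = 2n²π²/2.974² - 12.
First three modes:
  n=1: λ₁ = 2π²/2.974² - 12 ≈ -9.768
  n=2: λ₂ = 8π²/2.974² - 12 ≈ -3.073
  n=3: λ₃ = 18π²/2.974² - 12 ≈ 8.086
Since 2π²/2.974² ≈ 2.232 < 12, λ₁ < 0.
The n=1 mode grows fastest (−λₙ is largest for n=1) → dominates.
Asymptotic: u ~ c₁ sin(πx/2.974) e^{9.768t} (exponential growth at rate −λ₁ ≈ 9.768).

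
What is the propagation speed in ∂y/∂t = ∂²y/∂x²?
Infinite. The heat equation is parabolic, not hyperbolic, so disturbances propagate instantly.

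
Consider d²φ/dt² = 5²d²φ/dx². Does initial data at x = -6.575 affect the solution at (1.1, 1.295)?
No. The domain of dependence is [-5.375, 7.575], and -6.575 is outside this interval.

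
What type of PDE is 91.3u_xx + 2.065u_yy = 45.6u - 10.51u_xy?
Rewriting in standard form: 91.3u_xx + 10.51u_xy + 2.065u_yy - 45.6u = 0. With A = 91.3, B = 10.51, C = 2.065, the discriminant is -643.6779. This is an elliptic PDE.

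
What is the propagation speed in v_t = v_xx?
Infinite. The heat equation is parabolic, not hyperbolic, so disturbances propagate instantly.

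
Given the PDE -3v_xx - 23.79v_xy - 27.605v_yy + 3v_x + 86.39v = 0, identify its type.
The second-order coefficients are A = -3, B = -23.79, C = -27.605. Since B² - 4AC = 234.7041 > 0, this is a hyperbolic PDE.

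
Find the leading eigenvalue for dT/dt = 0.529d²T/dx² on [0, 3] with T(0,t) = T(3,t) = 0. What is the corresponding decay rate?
Eigenvalues: λₙ = 0.529n²π²/3².
First three modes:
  n=1: λ₁ = 0.529π²/3² ≈ 0.58
  n=2: λ₂ = 2.116π²/3² ≈ 2.32 (4× faster decay)
  n=3: λ₃ = 4.761π²/3² ≈ 5.221 (9× faster decay)
As t → ∞, higher modes decay exponentially faster. The n=1 mode dominates: T ~ c₁ sin(πx/3) e^{-λ₁t}.
Decay rate: λ₁ = 0.529π²/3² ≈ 0.58.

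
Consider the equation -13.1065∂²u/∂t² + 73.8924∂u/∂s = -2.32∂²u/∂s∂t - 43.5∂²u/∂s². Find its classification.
Rewriting in standard form: 43.5∂²u/∂s² + 2.32∂²u/∂s∂t - 13.1065∂²u/∂t² + 73.8924∂u/∂s = 0. Hyperbolic. (A = 43.5, B = 2.32, C = -13.1065 gives B² - 4AC = 2285.9134.)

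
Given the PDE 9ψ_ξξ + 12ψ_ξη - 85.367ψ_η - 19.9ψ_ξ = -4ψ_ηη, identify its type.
Rewriting in standard form: 9ψ_ξξ + 12ψ_ξη + 4ψ_ηη - 19.9ψ_ξ - 85.367ψ_η = 0. The second-order coefficients are A = 9, B = 12, C = 4. Since B² - 4AC = 0 = 0, this is a parabolic PDE.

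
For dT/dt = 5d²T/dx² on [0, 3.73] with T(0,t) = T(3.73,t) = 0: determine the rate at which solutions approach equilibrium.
Eigenvalues: λₙ = 5n²π²/3.73².
First three modes:
  n=1: λ₁ = 5π²/3.73² ≈ 3.547
  n=2: λ₂ = 20π²/3.73² ≈ 14.188 (4× faster decay)
  n=3: λ₃ = 45π²/3.73² ≈ 31.922 (9× faster decay)
As t → ∞, higher modes decay exponentially faster. The n=1 mode dominates: T ~ c₁ sin(πx/3.73) e^{-λ₁t}.
Decay rate: λ₁ = 5π²/3.73² ≈ 3.547.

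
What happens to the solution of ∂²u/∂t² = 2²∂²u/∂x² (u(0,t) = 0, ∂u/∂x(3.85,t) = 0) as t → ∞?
u oscillates (no decay). Energy is conserved; the solution oscillates indefinitely as standing waves.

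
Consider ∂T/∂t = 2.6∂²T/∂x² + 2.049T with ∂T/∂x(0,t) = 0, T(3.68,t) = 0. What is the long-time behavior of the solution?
As t → ∞, T grows unboundedly. Reaction dominates diffusion (r=2.049 > κπ²/(4L²)≈0.47); solution grows exponentially.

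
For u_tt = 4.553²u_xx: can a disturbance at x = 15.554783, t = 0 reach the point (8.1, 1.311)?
No. The domain of dependence is [2.131017, 14.068983], and 15.554783 is outside this interval.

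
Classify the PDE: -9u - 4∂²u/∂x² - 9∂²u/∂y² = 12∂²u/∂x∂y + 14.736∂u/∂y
Rewriting in standard form: -4∂²u/∂x² - 12∂²u/∂x∂y - 9∂²u/∂y² - 14.736∂u/∂y - 9u = 0. A = -4, B = -12, C = -9. Discriminant B² - 4AC = 0. Since 0 = 0, parabolic.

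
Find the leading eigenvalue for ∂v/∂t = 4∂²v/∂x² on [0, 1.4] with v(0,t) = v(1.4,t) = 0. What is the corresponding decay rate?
Eigenvalues: λₙ = 4n²π²/1.4².
First three modes:
  n=1: λ₁ = 4π²/1.4² ≈ 20.142
  n=2: λ₂ = 16π²/1.4² ≈ 80.568 (4× faster decay)
  n=3: λ₃ = 36π²/1.4² ≈ 181.278 (9× faster decay)
As t → ∞, higher modes decay exponentially faster. The n=1 mode dominates: v ~ c₁ sin(πx/1.4) e^{-λ₁t}.
Decay rate: λ₁ = 4π²/1.4² ≈ 20.142.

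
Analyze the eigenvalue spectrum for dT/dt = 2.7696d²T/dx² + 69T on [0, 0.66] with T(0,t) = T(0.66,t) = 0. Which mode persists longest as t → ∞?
Eigenvalues: λₙ = 2.7696n²π²/0.66² - 69.
First three modes:
  n=1: λ₁ = 2.7696π²/0.66² - 69 ≈ -6.248
  n=2: λ₂ = 11.0784π²/0.66² - 69 ≈ 182.009
  n=3: λ₃ = 24.9264π²/0.66² - 69 ≈ 495.77
Since 2.7696π²/0.66² ≈ 62.752 < 69, λ₁ < 0.
The n=1 mode grows fastest (−λₙ is largest for n=1) → dominates.
Asymptotic: T ~ c₁ sin(πx/0.66) e^{6.248t} (exponential growth at rate −λ₁ ≈ 6.248).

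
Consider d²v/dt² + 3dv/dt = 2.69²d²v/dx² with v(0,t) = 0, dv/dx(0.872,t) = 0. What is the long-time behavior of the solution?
As t → ∞, v → 0. Damping (γ=3) dissipates energy; oscillations decay exponentially.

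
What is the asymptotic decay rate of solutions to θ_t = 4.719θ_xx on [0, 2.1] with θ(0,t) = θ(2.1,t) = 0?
Eigenvalues: λₙ = 4.719n²π²/2.1².
First three modes:
  n=1: λ₁ = 4.719π²/2.1² ≈ 10.561
  n=2: λ₂ = 18.876π²/2.1² ≈ 42.245 (4× faster decay)
  n=3: λ₃ = 42.471π²/2.1² ≈ 95.05 (9× faster decay)
As t → ∞, higher modes decay exponentially faster. The n=1 mode dominates: θ ~ c₁ sin(πx/2.1) e^{-λ₁t}.
Decay rate: λ₁ = 4.719π²/2.1² ≈ 10.561.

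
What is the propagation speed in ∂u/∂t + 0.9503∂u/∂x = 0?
Speed = 0.9503. Information travels along x - 0.9503t = const (rightward).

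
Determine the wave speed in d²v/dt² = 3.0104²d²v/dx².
Speed = 3.0104. Information travels along characteristics x = x₀ ± 3.0104t.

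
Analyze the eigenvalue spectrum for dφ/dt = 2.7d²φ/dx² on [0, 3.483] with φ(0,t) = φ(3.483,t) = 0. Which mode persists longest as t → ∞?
Eigenvalues: λₙ = 2.7n²π²/3.483².
First three modes:
  n=1: λ₁ = 2.7π²/3.483² ≈ 2.197
  n=2: λ₂ = 10.8π²/3.483² ≈ 8.787 (4× faster decay)
  n=3: λ₃ = 24.3π²/3.483² ≈ 19.77 (9× faster decay)
As t → ∞, higher modes decay exponentially faster. The n=1 mode dominates: φ ~ c₁ sin(πx/3.483) e^{-λ₁t}.
Decay rate: λ₁ = 2.7π²/3.483² ≈ 2.197.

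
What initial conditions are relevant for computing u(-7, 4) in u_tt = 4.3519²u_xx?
Domain of dependence: [-24.4076, 10.4076]. Signals travel at speed 4.3519, so data within |x - -7| ≤ 4.3519·4 = 17.4076 can reach the point.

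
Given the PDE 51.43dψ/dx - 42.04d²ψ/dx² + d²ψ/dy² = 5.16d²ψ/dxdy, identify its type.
Rewriting in standard form: -42.04d²ψ/dx² - 5.16d²ψ/dxdy + d²ψ/dy² + 51.43dψ/dx = 0. The second-order coefficients are A = -42.04, B = -5.16, C = 1. Since B² - 4AC = 194.7856 > 0, this is a hyperbolic PDE.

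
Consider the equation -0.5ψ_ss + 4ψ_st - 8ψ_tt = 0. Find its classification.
Parabolic. (A = -0.5, B = 4, C = -8 gives B² - 4AC = 0.)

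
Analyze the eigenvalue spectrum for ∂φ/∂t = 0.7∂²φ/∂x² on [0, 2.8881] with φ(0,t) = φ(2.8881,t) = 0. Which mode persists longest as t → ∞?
Eigenvalues: λₙ = 0.7n²π²/2.8881².
First three modes:
  n=1: λ₁ = 0.7π²/2.8881² ≈ 0.828
  n=2: λ₂ = 2.8π²/2.8881² ≈ 3.313 (4× faster decay)
  n=3: λ₃ = 6.3π²/2.8881² ≈ 7.454 (9× faster decay)
As t → ∞, higher modes decay exponentially faster. The n=1 mode dominates: φ ~ c₁ sin(πx/2.8881) e^{-λ₁t}.
Decay rate: λ₁ = 0.7π²/2.8881² ≈ 0.828.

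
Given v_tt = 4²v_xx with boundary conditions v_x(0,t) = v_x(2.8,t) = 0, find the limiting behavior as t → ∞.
v oscillates about a mean that drifts linearly in t (generically unbounded; no decay). There is no damping, so the nonconstant modes persist as standing waves (energy conserved, no decay). But with Neumann conditions at both ends the constant mode has eigenvalue 0: the spatial mean M(t) of v satisfies M'' = 0, so M(t) = M(0) + M'(0)·t. Unless the initial velocity has zero mean (∫v_t(x,0)dx = 0), the solution grows linearly in t (unbounded, though not exponentially); if it does have zero mean, the solution stays bounded and simply oscillates.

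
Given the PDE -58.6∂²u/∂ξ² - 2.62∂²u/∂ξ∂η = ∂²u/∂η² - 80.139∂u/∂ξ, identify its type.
Rewriting in standard form: -58.6∂²u/∂ξ² - 2.62∂²u/∂ξ∂η - ∂²u/∂η² + 80.139∂u/∂ξ = 0. The second-order coefficients are A = -58.6, B = -2.62, C = -1. Since B² - 4AC = -227.5356 < 0, this is an elliptic PDE.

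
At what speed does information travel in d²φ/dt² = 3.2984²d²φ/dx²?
Speed = 3.2984. Information travels along characteristics x = x₀ ± 3.2984t.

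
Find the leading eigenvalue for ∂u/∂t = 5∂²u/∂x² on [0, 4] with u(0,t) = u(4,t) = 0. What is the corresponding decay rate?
Eigenvalues: λₙ = 5n²π²/4².
First three modes:
  n=1: λ₁ = 5π²/4² ≈ 3.084
  n=2: λ₂ = 20π²/4² ≈ 12.337 (4× faster decay)
  n=3: λ₃ = 45π²/4² ≈ 27.758 (9× faster decay)
As t → ∞, higher modes decay exponentially faster. The n=1 mode dominates: u ~ c₁ sin(πx/4) e^{-λ₁t}.
Decay rate: λ₁ = 5π²/4² ≈ 3.084.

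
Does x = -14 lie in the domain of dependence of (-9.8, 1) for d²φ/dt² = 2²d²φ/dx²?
No. The domain of dependence is [-11.8, -7.8], and -14 is outside this interval.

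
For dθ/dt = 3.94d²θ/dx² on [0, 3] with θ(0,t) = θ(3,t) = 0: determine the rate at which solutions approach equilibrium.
Eigenvalues: λₙ = 3.94n²π²/3².
First three modes:
  n=1: λ₁ = 3.94π²/3² ≈ 4.321
  n=2: λ₂ = 15.76π²/3² ≈ 17.283 (4× faster decay)
  n=3: λ₃ = 35.46π²/3² ≈ 38.886 (9× faster decay)
As t → ∞, higher modes decay exponentially faster. The n=1 mode dominates: θ ~ c₁ sin(πx/3) e^{-λ₁t}.
Decay rate: λ₁ = 3.94π²/3² ≈ 4.321.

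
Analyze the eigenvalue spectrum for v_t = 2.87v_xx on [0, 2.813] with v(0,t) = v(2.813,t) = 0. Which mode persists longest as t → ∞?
Eigenvalues: λₙ = 2.87n²π²/2.813².
First three modes:
  n=1: λ₁ = 2.87π²/2.813² ≈ 3.58
  n=2: λ₂ = 11.48π²/2.813² ≈ 14.319 (4× faster decay)
  n=3: λ₃ = 25.83π²/2.813² ≈ 32.217 (9× faster decay)
As t → ∞, higher modes decay exponentially faster. The n=1 mode dominates: v ~ c₁ sin(πx/2.813) e^{-λ₁t}.
Decay rate: λ₁ = 2.87π²/2.813² ≈ 3.58.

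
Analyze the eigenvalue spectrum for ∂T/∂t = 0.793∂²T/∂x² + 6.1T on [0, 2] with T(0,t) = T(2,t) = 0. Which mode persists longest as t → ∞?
Eigenvalues: λₙ = 0.793n²π²/2² - 6.1.
First three modes:
  n=1: λ₁ = 0.793π²/2² - 6.1 ≈ -4.143
  n=2: λ₂ = 3.172π²/2² - 6.1 ≈ 1.727
  n=3: λ₃ = 7.137π²/2² - 6.1 ≈ 11.51
Since 0.793π²/2² ≈ 1.957 < 6.1, λ₁ < 0.
The n=1 mode grows fastest (−λₙ is largest for n=1) → dominates.
Asymptotic: T ~ c₁ sin(πx/2) e^{4.143t} (exponential growth at rate −λ₁ ≈ 4.143).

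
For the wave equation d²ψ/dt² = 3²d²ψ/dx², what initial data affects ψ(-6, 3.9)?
Domain of dependence: [-17.7, 5.7]. Signals travel at speed 3, so data within |x - -6| ≤ 3·3.9 = 11.7 can reach the point.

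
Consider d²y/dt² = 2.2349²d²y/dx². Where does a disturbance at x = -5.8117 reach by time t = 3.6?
Domain of influence: [-13.85734, 2.23394]. Data at x = -5.8117 spreads outward at speed 2.2349.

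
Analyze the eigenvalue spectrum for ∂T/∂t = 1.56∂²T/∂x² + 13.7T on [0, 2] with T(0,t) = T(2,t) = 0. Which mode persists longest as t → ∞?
Eigenvalues: λₙ = 1.56n²π²/2² - 13.7.
First three modes:
  n=1: λ₁ = 1.56π²/2² - 13.7 ≈ -9.851
  n=2: λ₂ = 6.24π²/2² - 13.7 ≈ 1.697
  n=3: λ₃ = 14.04π²/2² - 13.7 ≈ 20.942
Since 1.56π²/2² ≈ 3.849 < 13.7, λ₁ < 0.
The n=1 mode grows fastest (−λₙ is largest for n=1) → dominates.
Asymptotic: T ~ c₁ sin(πx/2) e^{9.851t} (exponential growth at rate −λ₁ ≈ 9.851).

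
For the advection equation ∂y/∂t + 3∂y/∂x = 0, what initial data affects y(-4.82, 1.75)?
A single point: x = -10.07. The characteristic through (-4.82, 1.75) is x - 3t = const, so x = -4.82 - 3·1.75 = -10.07.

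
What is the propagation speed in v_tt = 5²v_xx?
Speed = 5. Information travels along characteristics x = x₀ ± 5t.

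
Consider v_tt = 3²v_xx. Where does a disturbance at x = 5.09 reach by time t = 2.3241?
Domain of influence: [-1.8823, 12.0623]. Data at x = 5.09 spreads outward at speed 3.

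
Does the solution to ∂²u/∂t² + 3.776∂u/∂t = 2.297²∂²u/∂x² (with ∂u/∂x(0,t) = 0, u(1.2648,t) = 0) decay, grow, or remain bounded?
u → 0. Damping (γ=3.776) dissipates energy; oscillations decay exponentially.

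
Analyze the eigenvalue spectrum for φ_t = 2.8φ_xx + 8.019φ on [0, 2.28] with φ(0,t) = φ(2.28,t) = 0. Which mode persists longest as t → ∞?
Eigenvalues: λₙ = 2.8n²π²/2.28² - 8.019.
First three modes:
  n=1: λ₁ = 2.8π²/2.28² - 8.019 ≈ -2.703
  n=2: λ₂ = 11.2π²/2.28² - 8.019 ≈ 13.245
  n=3: λ₃ = 25.2π²/2.28² - 8.019 ≈ 39.825
Since 2.8π²/2.28² ≈ 5.316 < 8.019, λ₁ < 0.
The n=1 mode grows fastest (−λₙ is largest for n=1) → dominates.
Asymptotic: φ ~ c₁ sin(πx/2.28) e^{2.703t} (exponential growth at rate −λ₁ ≈ 2.703).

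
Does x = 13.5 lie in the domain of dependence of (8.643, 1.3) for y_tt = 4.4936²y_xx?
Yes. The domain of dependence is [2.80132, 14.48468], and 13.5 ∈ [2.80132, 14.48468].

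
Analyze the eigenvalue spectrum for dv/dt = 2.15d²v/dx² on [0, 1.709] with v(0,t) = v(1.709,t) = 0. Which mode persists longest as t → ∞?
Eigenvalues: λₙ = 2.15n²π²/1.709².
First three modes:
  n=1: λ₁ = 2.15π²/1.709² ≈ 7.265
  n=2: λ₂ = 8.6π²/1.709² ≈ 29.061 (4× faster decay)
  n=3: λ₃ = 19.35π²/1.709² ≈ 65.388 (9× faster decay)
As t → ∞, higher modes decay exponentially faster. The n=1 mode dominates: v ~ c₁ sin(πx/1.709) e^{-λ₁t}.
Decay rate: λ₁ = 2.15π²/1.709² ≈ 7.265.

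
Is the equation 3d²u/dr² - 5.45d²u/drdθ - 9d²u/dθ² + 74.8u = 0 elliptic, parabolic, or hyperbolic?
Computing B² - 4AC with A = 3, B = -5.45, C = -9: discriminant = 137.7025 (positive). Answer: hyperbolic.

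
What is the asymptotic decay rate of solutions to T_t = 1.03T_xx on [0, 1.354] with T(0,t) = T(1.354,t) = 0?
Eigenvalues: λₙ = 1.03n²π²/1.354².
First three modes:
  n=1: λ₁ = 1.03π²/1.354² ≈ 5.545
  n=2: λ₂ = 4.12π²/1.354² ≈ 22.18 (4× faster decay)
  n=3: λ₃ = 9.27π²/1.354² ≈ 49.905 (9× faster decay)
As t → ∞, higher modes decay exponentially faster. The n=1 mode dominates: T ~ c₁ sin(πx/1.354) e^{-λ₁t}.
Decay rate: λ₁ = 1.03π²/1.354² ≈ 5.545.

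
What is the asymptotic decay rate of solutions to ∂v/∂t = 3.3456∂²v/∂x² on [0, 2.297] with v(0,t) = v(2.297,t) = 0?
Eigenvalues: λₙ = 3.3456n²π²/2.297².
First three modes:
  n=1: λ₁ = 3.3456π²/2.297² ≈ 6.258
  n=2: λ₂ = 13.3824π²/2.297² ≈ 25.033 (4× faster decay)
  n=3: λ₃ = 30.1104π²/2.297² ≈ 56.324 (9× faster decay)
As t → ∞, higher modes decay exponentially faster. The n=1 mode dominates: v ~ c₁ sin(πx/2.297) e^{-λ₁t}.
Decay rate: λ₁ = 3.3456π²/2.297² ≈ 6.258.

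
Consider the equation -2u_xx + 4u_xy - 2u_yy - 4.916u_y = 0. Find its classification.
Parabolic. (A = -2, B = 4, C = -2 gives B² - 4AC = 0.)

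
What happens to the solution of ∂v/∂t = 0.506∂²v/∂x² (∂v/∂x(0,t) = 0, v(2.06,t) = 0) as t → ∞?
v → 0. Heat escapes through the Dirichlet boundary.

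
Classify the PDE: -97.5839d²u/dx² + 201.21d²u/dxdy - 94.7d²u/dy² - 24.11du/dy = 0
A = -97.5839, B = 201.21, C = -94.7. Discriminant B² - 4AC = 3520.68278. Since 3520.68278 > 0, hyperbolic.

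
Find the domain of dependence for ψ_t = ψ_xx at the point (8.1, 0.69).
The entire real line. The heat equation has infinite propagation speed: any initial disturbance instantly affects all points (though exponentially small far away).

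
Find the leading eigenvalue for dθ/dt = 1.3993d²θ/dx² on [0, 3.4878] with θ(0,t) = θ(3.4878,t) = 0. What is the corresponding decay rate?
Eigenvalues: λₙ = 1.3993n²π²/3.4878².
First three modes:
  n=1: λ₁ = 1.3993π²/3.4878² ≈ 1.135
  n=2: λ₂ = 5.5972π²/3.4878² ≈ 4.541 (4× faster decay)
  n=3: λ₃ = 12.5937π²/3.4878² ≈ 10.218 (9× faster decay)
As t → ∞, higher modes decay exponentially faster. The n=1 mode dominates: θ ~ c₁ sin(πx/3.4878) e^{-λ₁t}.
Decay rate: λ₁ = 1.3993π²/3.4878² ≈ 1.135.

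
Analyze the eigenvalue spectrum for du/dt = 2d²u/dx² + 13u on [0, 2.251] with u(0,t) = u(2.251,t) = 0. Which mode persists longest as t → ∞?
Eigenvalues: λₙ = 2n²π²/2.251² - 13.
First three modes:
  n=1: λ₁ = 2π²/2.251² - 13 ≈ -9.104
  n=2: λ₂ = 8π²/2.251² - 13 ≈ 2.583
  n=3: λ₃ = 18π²/2.251² - 13 ≈ 22.061
Since 2π²/2.251² ≈ 3.896 < 13, λ₁ < 0.
The n=1 mode grows fastest (−λₙ is largest for n=1) → dominates.
Asymptotic: u ~ c₁ sin(πx/2.251) e^{9.104t} (exponential growth at rate −λ₁ ≈ 9.104).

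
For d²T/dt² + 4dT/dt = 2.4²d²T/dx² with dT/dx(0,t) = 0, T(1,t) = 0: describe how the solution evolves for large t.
T → 0. Damping (γ=4) dissipates energy; oscillations decay exponentially.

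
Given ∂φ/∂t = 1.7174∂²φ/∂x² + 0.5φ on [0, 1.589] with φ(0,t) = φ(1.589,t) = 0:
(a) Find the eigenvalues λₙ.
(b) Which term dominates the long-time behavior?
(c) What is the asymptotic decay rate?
Eigenvalues: λₙ = 1.7174n²π²/1.589² - 0.5.
First three modes:
  n=1: λ₁ = 1.7174π²/1.589² - 0.5 ≈ 6.213
  n=2: λ₂ = 6.8696π²/1.589² - 0.5 ≈ 26.352
  n=3: λ₃ = 15.4566π²/1.589² - 0.5 ≈ 59.918
Since 1.7174π²/1.589² ≈ 6.713 > 0.5, all λₙ > 0.
The n=1 mode decays slowest → dominates as t → ∞.
Asymptotic: φ ~ c₁ sin(πx/1.589) e^{-λ₁t} with decay rate λ₁ ≈ 6.213.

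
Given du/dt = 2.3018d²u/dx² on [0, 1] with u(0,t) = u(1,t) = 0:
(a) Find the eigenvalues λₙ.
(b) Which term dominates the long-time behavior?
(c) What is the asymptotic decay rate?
Eigenvalues: λₙ = 2.3018n²π².
First three modes:
  n=1: λ₁ = 2.3018π² ≈ 22.718
  n=2: λ₂ = 9.2072π² ≈ 90.871 (4× faster decay)
  n=3: λ₃ = 20.7162π² ≈ 204.461 (9× faster decay)
As t → ∞, higher modes decay exponentially faster. The n=1 mode dominates: u ~ c₁ sin(πx) e^{-λ₁t}.
Decay rate: λ₁ = 2.3018π² ≈ 22.718.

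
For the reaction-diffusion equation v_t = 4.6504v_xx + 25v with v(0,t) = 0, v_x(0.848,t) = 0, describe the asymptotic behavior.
v grows unboundedly. Reaction dominates diffusion (r=25 > κπ²/(4L²)≈15.96); solution grows exponentially.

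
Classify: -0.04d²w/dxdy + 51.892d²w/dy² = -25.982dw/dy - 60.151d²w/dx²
Rewriting in standard form: 60.151d²w/dx² - 0.04d²w/dxdy + 51.892d²w/dy² + 25.982dw/dy = 0. Elliptic (discriminant = -12485.421168).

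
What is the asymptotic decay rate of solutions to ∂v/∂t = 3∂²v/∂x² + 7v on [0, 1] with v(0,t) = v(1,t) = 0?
Eigenvalues: λₙ = 3n²π²/1² - 7.
First three modes:
  n=1: λ₁ = 3π² - 7 ≈ 22.609
  n=2: λ₂ = 12π² - 7 ≈ 111.435
  n=3: λ₃ = 27π² - 7 ≈ 259.479
Since 3π² ≈ 29.609 > 7, all λₙ > 0.
The n=1 mode decays slowest → dominates as t → ∞.
Asymptotic: v ~ c₁ sin(πx/1) e^{-λ₁t} with decay rate λ₁ ≈ 22.609.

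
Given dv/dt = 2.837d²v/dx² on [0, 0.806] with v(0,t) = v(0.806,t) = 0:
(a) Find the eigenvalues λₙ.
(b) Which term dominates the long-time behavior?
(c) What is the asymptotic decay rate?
Eigenvalues: λₙ = 2.837n²π²/0.806².
First three modes:
  n=1: λ₁ = 2.837π²/0.806² ≈ 43.101
  n=2: λ₂ = 11.348π²/0.806² ≈ 172.405 (4× faster decay)
  n=3: λ₃ = 25.533π²/0.806² ≈ 387.91 (9× faster decay)
As t → ∞, higher modes decay exponentially faster. The n=1 mode dominates: v ~ c₁ sin(πx/0.806) e^{-λ₁t}.
Decay rate: λ₁ = 2.837π²/0.806² ≈ 43.101.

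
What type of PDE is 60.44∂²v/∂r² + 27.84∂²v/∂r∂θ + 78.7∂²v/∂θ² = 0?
With A = 60.44, B = 27.84, C = 78.7, the discriminant is -18251.4464. This is an elliptic PDE.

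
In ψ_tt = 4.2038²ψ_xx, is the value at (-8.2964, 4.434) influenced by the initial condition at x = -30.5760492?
No. The domain of dependence is [-26.9360492, 10.3432492], and -30.5760492 is outside this interval.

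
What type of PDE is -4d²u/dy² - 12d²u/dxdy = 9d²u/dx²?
Rewriting in standard form: -9d²u/dx² - 12d²u/dxdy - 4d²u/dy² = 0. With A = -9, B = -12, C = -4, the discriminant is 0. This is a parabolic PDE.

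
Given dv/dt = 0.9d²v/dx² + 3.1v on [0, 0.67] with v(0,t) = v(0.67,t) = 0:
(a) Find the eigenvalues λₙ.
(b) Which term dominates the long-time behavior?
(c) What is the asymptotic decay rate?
Eigenvalues: λₙ = 0.9n²π²/0.67² - 3.1.
First three modes:
  n=1: λ₁ = 0.9π²/0.67² - 3.1 ≈ 16.688
  n=2: λ₂ = 3.6π²/0.67² - 3.1 ≈ 76.05
  n=3: λ₃ = 8.1π²/0.67² - 3.1 ≈ 174.988
Since 0.9π²/0.67² ≈ 19.788 > 3.1, all λₙ > 0.
The n=1 mode decays slowest → dominates as t → ∞.
Asymptotic: v ~ c₁ sin(πx/0.67) e^{-λ₁t} with decay rate λ₁ ≈ 16.688.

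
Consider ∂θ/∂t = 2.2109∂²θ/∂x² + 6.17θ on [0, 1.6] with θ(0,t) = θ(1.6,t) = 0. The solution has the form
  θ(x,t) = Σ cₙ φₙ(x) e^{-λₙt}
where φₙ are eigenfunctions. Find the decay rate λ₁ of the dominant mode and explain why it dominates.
Eigenvalues: λₙ = 2.2109n²π²/1.6² - 6.17.
First three modes:
  n=1: λ₁ = 2.2109π²/1.6² - 6.17 ≈ 2.354
  n=2: λ₂ = 8.8436π²/1.6² - 6.17 ≈ 27.925
  n=3: λ₃ = 19.8981π²/1.6² - 6.17 ≈ 70.543
Since 2.2109π²/1.6² ≈ 8.524 > 6.17, all λₙ > 0.
The n=1 mode decays slowest → dominates as t → ∞.
Asymptotic: θ ~ c₁ sin(πx/1.6) e^{-λ₁t} with decay rate λ₁ ≈ 2.354.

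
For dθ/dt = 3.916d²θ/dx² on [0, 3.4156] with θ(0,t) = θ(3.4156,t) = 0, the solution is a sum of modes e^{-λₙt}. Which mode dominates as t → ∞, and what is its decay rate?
Eigenvalues: λₙ = 3.916n²π²/3.4156².
First three modes:
  n=1: λ₁ = 3.916π²/3.4156² ≈ 3.313
  n=2: λ₂ = 15.664π²/3.4156² ≈ 13.252 (4× faster decay)
  n=3: λ₃ = 35.244π²/3.4156² ≈ 29.816 (9× faster decay)
As t → ∞, higher modes decay exponentially faster. The n=1 mode dominates: θ ~ c₁ sin(πx/3.4156) e^{-λ₁t}.
Decay rate: λ₁ = 3.916π²/3.4156² ≈ 3.313.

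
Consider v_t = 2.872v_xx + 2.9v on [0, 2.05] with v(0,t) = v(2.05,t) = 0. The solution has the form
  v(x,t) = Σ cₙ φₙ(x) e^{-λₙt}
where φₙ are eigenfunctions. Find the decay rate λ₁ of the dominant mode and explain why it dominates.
Eigenvalues: λₙ = 2.872n²π²/2.05² - 2.9.
First three modes:
  n=1: λ₁ = 2.872π²/2.05² - 2.9 ≈ 3.845
  n=2: λ₂ = 11.488π²/2.05² - 2.9 ≈ 24.08
  n=3: λ₃ = 25.848π²/2.05² - 2.9 ≈ 57.804
Since 2.872π²/2.05² ≈ 6.745 > 2.9, all λₙ > 0.
The n=1 mode decays slowest → dominates as t → ∞.
Asymptotic: v ~ c₁ sin(πx/2.05) e^{-λ₁t} with decay rate λ₁ ≈ 3.845.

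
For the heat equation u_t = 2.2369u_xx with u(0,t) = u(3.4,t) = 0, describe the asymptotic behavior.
u → 0. Heat diffuses out through both boundaries.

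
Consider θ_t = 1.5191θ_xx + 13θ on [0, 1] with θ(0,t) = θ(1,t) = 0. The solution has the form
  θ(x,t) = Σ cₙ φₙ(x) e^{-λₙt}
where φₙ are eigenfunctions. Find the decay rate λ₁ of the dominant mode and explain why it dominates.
Eigenvalues: λₙ = 1.5191n²π²/1² - 13.
First three modes:
  n=1: λ₁ = 1.5191π² - 13 ≈ 1.993
  n=2: λ₂ = 6.0764π² - 13 ≈ 46.972
  n=3: λ₃ = 13.6719π² - 13 ≈ 121.936
Since 1.5191π² ≈ 14.993 > 13, all λₙ > 0.
The n=1 mode decays slowest → dominates as t → ∞.
Asymptotic: θ ~ c₁ sin(πx/1) e^{-λ₁t} with decay rate λ₁ ≈ 1.993.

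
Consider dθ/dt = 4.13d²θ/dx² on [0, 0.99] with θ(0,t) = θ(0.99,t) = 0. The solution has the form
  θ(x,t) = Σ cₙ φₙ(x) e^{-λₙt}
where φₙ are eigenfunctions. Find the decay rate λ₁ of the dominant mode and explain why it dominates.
Eigenvalues: λₙ = 4.13n²π²/0.99².
First three modes:
  n=1: λ₁ = 4.13π²/0.99² ≈ 41.589
  n=2: λ₂ = 16.52π²/0.99² ≈ 166.356 (4× faster decay)
  n=3: λ₃ = 37.17π²/0.99² ≈ 374.302 (9× faster decay)
As t → ∞, higher modes decay exponentially faster. The n=1 mode dominates: θ ~ c₁ sin(πx/0.99) e^{-λ₁t}.
Decay rate: λ₁ = 4.13π²/0.99² ≈ 41.589.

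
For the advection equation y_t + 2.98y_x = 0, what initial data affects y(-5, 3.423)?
A single point: x = -15.20054. The characteristic through (-5, 3.423) is x - 2.98t = const, so x = -5 - 2.98·3.423 = -15.20054.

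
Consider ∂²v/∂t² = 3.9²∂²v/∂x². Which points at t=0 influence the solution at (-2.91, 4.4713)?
Domain of dependence: [-20.34807, 14.52807]. Signals travel at speed 3.9, so data within |x - -2.91| ≤ 3.9·4.4713 = 17.43807 can reach the point.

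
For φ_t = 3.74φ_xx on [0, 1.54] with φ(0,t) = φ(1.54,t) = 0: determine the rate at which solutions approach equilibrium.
Eigenvalues: λₙ = 3.74n²π²/1.54².
First three modes:
  n=1: λ₁ = 3.74π²/1.54² ≈ 15.564
  n=2: λ₂ = 14.96π²/1.54² ≈ 62.257 (4× faster decay)
  n=3: λ₃ = 33.66π²/1.54² ≈ 140.079 (9× faster decay)
As t → ∞, higher modes decay exponentially faster. The n=1 mode dominates: φ ~ c₁ sin(πx/1.54) e^{-λ₁t}.
Decay rate: λ₁ = 3.74π²/1.54² ≈ 15.564.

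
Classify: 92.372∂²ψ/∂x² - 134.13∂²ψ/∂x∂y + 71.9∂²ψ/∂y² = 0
Elliptic (discriminant = -8575.3303).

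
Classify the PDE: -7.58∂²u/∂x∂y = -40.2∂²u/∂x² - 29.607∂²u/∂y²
Rewriting in standard form: 40.2∂²u/∂x² - 7.58∂²u/∂x∂y + 29.607∂²u/∂y² = 0. A = 40.2, B = -7.58, C = 29.607. Discriminant B² - 4AC = -4703.3492. Since -4703.3492 < 0, elliptic.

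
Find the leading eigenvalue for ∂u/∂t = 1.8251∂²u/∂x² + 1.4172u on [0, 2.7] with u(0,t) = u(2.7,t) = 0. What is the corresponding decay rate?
Eigenvalues: λₙ = 1.8251n²π²/2.7² - 1.4172.
First three modes:
  n=1: λ₁ = 1.8251π²/2.7² - 1.4172 ≈ 1.054
  n=2: λ₂ = 7.3004π²/2.7² - 1.4172 ≈ 8.466
  n=3: λ₃ = 16.4259π²/2.7² - 1.4172 ≈ 20.821
Since 1.8251π²/2.7² ≈ 2.471 > 1.4172, all λₙ > 0.
The n=1 mode decays slowest → dominates as t → ∞.
Asymptotic: u ~ c₁ sin(πx/2.7) e^{-λ₁t} with decay rate λ₁ ≈ 1.054.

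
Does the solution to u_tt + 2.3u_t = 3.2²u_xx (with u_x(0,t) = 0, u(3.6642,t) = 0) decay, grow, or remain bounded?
u → 0. Damping (γ=2.3) dissipates energy; oscillations decay exponentially.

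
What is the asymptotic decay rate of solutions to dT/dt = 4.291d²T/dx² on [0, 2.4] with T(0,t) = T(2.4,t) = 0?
Eigenvalues: λₙ = 4.291n²π²/2.4².
First three modes:
  n=1: λ₁ = 4.291π²/2.4² ≈ 7.353
  n=2: λ₂ = 17.164π²/2.4² ≈ 29.41 (4× faster decay)
  n=3: λ₃ = 38.619π²/2.4² ≈ 66.173 (9× faster decay)
As t → ∞, higher modes decay exponentially faster. The n=1 mode dominates: T ~ c₁ sin(πx/2.4) e^{-λ₁t}.
Decay rate: λ₁ = 4.291π²/2.4² ≈ 7.353.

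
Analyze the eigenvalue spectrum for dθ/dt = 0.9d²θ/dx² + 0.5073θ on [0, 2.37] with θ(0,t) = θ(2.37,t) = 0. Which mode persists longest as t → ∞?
Eigenvalues: λₙ = 0.9n²π²/2.37² - 0.5073.
First three modes:
  n=1: λ₁ = 0.9π²/2.37² - 0.5073 ≈ 1.074
  n=2: λ₂ = 3.6π²/2.37² - 0.5073 ≈ 5.818
  n=3: λ₃ = 8.1π²/2.37² - 0.5073 ≈ 13.725
Since 0.9π²/2.37² ≈ 1.581 > 0.5073, all λₙ > 0.
The n=1 mode decays slowest → dominates as t → ∞.
Asymptotic: θ ~ c₁ sin(πx/2.37) e^{-λ₁t} with decay rate λ₁ ≈ 1.074.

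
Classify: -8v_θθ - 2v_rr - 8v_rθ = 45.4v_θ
Rewriting in standard form: -2v_rr - 8v_rθ - 8v_θθ - 45.4v_θ = 0. Parabolic (discriminant = 0).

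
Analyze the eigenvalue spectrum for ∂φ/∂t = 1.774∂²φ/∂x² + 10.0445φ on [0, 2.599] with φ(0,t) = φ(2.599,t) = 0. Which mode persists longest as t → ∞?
Eigenvalues: λₙ = 1.774n²π²/2.599² - 10.0445.
First three modes:
  n=1: λ₁ = 1.774π²/2.599² - 10.0445 ≈ -7.452
  n=2: λ₂ = 7.096π²/2.599² - 10.0445 ≈ 0.324
  n=3: λ₃ = 15.966π²/2.599² - 10.0445 ≈ 13.284
Since 1.774π²/2.599² ≈ 2.592 < 10.0445, λ₁ < 0.
The n=1 mode grows fastest (−λₙ is largest for n=1) → dominates.
Asymptotic: φ ~ c₁ sin(πx/2.599) e^{7.452t} (exponential growth at rate −λ₁ ≈ 7.452).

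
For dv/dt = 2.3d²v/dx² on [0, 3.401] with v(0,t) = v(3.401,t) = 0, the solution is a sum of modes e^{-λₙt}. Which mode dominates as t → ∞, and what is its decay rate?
Eigenvalues: λₙ = 2.3n²π²/3.401².
First three modes:
  n=1: λ₁ = 2.3π²/3.401² ≈ 1.963
  n=2: λ₂ = 9.2π²/3.401² ≈ 7.85 (4× faster decay)
  n=3: λ₃ = 20.7π²/3.401² ≈ 17.663 (9× faster decay)
As t → ∞, higher modes decay exponentially faster. The n=1 mode dominates: v ~ c₁ sin(πx/3.401) e^{-λ₁t}.
Decay rate: λ₁ = 2.3π²/3.401² ≈ 1.963.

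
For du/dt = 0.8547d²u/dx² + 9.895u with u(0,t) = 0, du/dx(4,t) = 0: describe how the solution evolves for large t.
u grows unboundedly. Reaction dominates diffusion (r=9.895 > κπ²/(4L²)≈0.13); solution grows exponentially.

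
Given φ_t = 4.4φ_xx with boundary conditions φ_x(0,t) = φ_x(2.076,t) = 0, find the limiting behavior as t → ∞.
φ → constant (steady state). Heat is conserved (no flux at boundaries); solution approaches the spatial average.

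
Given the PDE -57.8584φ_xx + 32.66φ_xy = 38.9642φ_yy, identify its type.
Rewriting in standard form: -57.8584φ_xx + 32.66φ_xy - 38.9642φ_yy = 0. The second-order coefficients are A = -57.8584, B = 32.66, C = -38.9642. Since B² - 4AC = -7950.94947712 < 0, this is an elliptic PDE.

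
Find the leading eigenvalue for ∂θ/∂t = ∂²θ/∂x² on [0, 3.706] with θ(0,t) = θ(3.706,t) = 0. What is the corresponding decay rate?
Eigenvalues: λₙ = n²π²/3.706².
First three modes:
  n=1: λ₁ = π²/3.706² ≈ 0.719
  n=2: λ₂ = 4π²/3.706² ≈ 2.874 (4× faster decay)
  n=3: λ₃ = 9π²/3.706² ≈ 6.467 (9× faster decay)
As t → ∞, higher modes decay exponentially faster. The n=1 mode dominates: θ ~ c₁ sin(πx/3.706) e^{-λ₁t}.
Decay rate: λ₁ = π²/3.706² ≈ 0.719.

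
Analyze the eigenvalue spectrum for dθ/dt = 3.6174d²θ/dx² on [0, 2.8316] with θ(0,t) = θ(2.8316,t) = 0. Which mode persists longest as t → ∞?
Eigenvalues: λₙ = 3.6174n²π²/2.8316².
First three modes:
  n=1: λ₁ = 3.6174π²/2.8316² ≈ 4.453
  n=2: λ₂ = 14.4696π²/2.8316² ≈ 17.811 (4× faster decay)
  n=3: λ₃ = 32.5566π²/2.8316² ≈ 40.075 (9× faster decay)
As t → ∞, higher modes decay exponentially faster. The n=1 mode dominates: θ ~ c₁ sin(πx/2.8316) e^{-λ₁t}.
Decay rate: λ₁ = 3.6174π²/2.8316² ≈ 4.453.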